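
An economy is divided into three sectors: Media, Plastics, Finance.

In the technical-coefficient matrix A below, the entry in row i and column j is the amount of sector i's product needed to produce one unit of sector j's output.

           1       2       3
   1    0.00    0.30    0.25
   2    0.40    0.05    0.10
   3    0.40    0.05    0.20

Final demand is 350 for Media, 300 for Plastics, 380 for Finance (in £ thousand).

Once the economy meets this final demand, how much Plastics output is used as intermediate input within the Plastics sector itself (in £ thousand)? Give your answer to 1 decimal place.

I − A =
  [   1.00    -0.30    -0.25]
  [  -0.40     0.95    -0.10]
  [  -0.40    -0.05     0.80]
Cofactors of I−A, C_ij = (−1)^(i+j)·(minor ij) (rows/columns in the sector order above):
  C_11 = (0.95)(0.80) − (-0.10)(-0.05) = 0.7550
  C_12 = −[(-0.40)(0.80) − (-0.10)(-0.40)] = 0.3600
  C_13 = (-0.40)(-0.05) − (0.95)(-0.40) = 0.4000
  C_21 = −[(-0.30)(0.80) − (-0.25)(-0.05)] = 0.2525
  C_22 = (1.00)(0.80) − (-0.25)(-0.40) = 0.7000
  C_23 = −[(1.00)(-0.05) − (-0.30)(-0.40)] = 0.1700
  C_31 = (-0.30)(-0.10) − (-0.25)(0.95) = 0.2675
  C_32 = −[(1.00)(-0.10) − (-0.25)(-0.40)] = 0.2000
  C_33 = (1.00)(0.95) − (-0.30)(-0.40) = 0.8300
det(I−A) = Σ_j (I−A)_1j·C_1j = (1.00)(0.7550) + (-0.30)(0.3600) + (-0.25)(0.4000) = 0.5470
adj(I−A) = Cᵀ =
  [ 0.7550   0.2525   0.2675]
  [ 0.3600   0.7000   0.2000]
  [ 0.4000   0.1700   0.8300]
(I − A)⁻¹ = adj(I−A) / det(I−A) ≈
  [   1.3803     0.4616     0.4890]
  [   0.6581     1.2797     0.3656]
  [   0.7313     0.3108     1.5174]
First solve x = (I − A)⁻¹ d = adj(I−A)·d / det(I−A); in particular x_2 = (0.3600·350 + 0.7000·300 + 0.2000·380) / 0.5470 = 412.00 / 0.5470 ≈ 753.199.
Intermediate flow from 2 to 2: z_22 = a_22 · x_2 = 0.05 × 412.00 / 0.5470 = 20.60 / 0.5470 ≈ 37.7.

z_22 = 37.7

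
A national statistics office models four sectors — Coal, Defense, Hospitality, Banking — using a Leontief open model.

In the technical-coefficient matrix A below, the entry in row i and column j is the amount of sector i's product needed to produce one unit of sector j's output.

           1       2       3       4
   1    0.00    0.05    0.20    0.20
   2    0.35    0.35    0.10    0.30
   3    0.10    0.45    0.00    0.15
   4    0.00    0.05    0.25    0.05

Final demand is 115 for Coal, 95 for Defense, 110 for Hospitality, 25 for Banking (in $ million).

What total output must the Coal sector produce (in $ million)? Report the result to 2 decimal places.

x_1 = 224.31

I − A =
  [   1.00    -0.05    -0.20    -0.20]
  [  -0.35     0.65    -0.10    -0.30]
  [  -0.10    -0.45     1.00    -0.15]
  [   0.00    -0.05    -0.25     0.95]
Compute the cofactors C_ij = (−1)^(i+j)·(3×3 minor ij) of I−A; the adjugate is their transpose:
adj(I−A) = Cᵀ =
  [ 0.500875   0.165125   0.162500   0.183250]
  [ 0.336375   0.888500   0.254000   0.391500]
  [ 0.212500   0.440750   0.582375   0.275875]
  [ 0.073625   0.162750   0.166625   0.542500]
det(I−A) = Σ_j (I−A)_1j·C_1j = (1.00)(0.500875) + (-0.05)(0.336375) + (-0.20)(0.212500) + (-0.20)(0.073625) = 0.42683125
(I − A)⁻¹ = adj(I−A) / det(I−A) ≈
  [   1.1735     0.3869     0.3807     0.4293]
  [   0.7881     2.0816     0.5951     0.9172]
  [   0.4979     1.0326     1.3644     0.6463]
  [   0.1725     0.3813     0.3904     1.2710]
x = (I − A)⁻¹ d = adj(I−A)·d / det(I−A), with det(I−A) = 0.42683125:
  x_1 = (0.500875·115 + 0.165125·95 + 0.162500·110 + 0.183250·25) / 0.42683125 = 95.74375 / 0.42683125 ≈ 224.31
  x_2 = (0.336375·115 + 0.888500·95 + 0.254000·110 + 0.391500·25) / 0.42683125 = 160.818125 / 0.42683125 ≈ 376.77
  x_3 = (0.212500·115 + 0.440750·95 + 0.582375·110 + 0.275875·25) / 0.42683125 = 137.266875 / 0.42683125 ≈ 321.60
  x_4 = (0.073625·115 + 0.162750·95 + 0.166625·110 + 0.542500·25) / 0.42683125 = 55.819375 / 0.42683125 ≈ 130.78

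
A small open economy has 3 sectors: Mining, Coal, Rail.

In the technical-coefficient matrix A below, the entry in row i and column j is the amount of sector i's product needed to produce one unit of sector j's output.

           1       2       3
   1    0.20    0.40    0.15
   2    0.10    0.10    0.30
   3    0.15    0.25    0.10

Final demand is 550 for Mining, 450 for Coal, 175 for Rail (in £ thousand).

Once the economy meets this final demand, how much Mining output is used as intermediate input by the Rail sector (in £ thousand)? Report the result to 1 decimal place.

z_13 = 95.3

I − A =
  [   0.80    -0.40    -0.15]
  [  -0.10     0.90    -0.30]
  [  -0.15    -0.25     0.90]
Cofactors of I−A, C_ij = (−1)^(i+j)·(minor ij) (rows/columns in the sector order above):
  C_11 = (0.90)(0.90) − (-0.30)(-0.25) = 0.7350
  C_12 = −[(-0.10)(0.90) − (-0.30)(-0.15)] = 0.1350
  C_13 = (-0.10)(-0.25) − (0.90)(-0.15) = 0.1600
  C_21 = −[(-0.40)(0.90) − (-0.15)(-0.25)] = 0.3975
  C_22 = (0.80)(0.90) − (-0.15)(-0.15) = 0.6975
  C_23 = −[(0.80)(-0.25) − (-0.40)(-0.15)] = 0.2600
  C_31 = (-0.40)(-0.30) − (-0.15)(0.90) = 0.2550
  C_32 = −[(0.80)(-0.30) − (-0.15)(-0.10)] = 0.2550
  C_33 = (0.80)(0.90) − (-0.40)(-0.10) = 0.6800
det(I−A) = Σ_j (I−A)_1j·C_1j = (0.80)(0.7350) + (-0.40)(0.1350) + (-0.15)(0.1600) = 0.5100
adj(I−A) = Cᵀ =
  [ 0.7350   0.3975   0.2550]
  [ 0.1350   0.6975   0.2550]
  [ 0.1600   0.2600   0.6800]
(I − A)⁻¹ = adj(I−A) / det(I−A) ≈
  [   1.4412     0.7794     0.5000]
  [   0.2647     1.3676     0.5000]
  [   0.3137     0.5098     1.3333]
First solve x = (I − A)⁻¹ d = adj(I−A)·d / det(I−A); in particular x_3 = (0.1600·550 + 0.2600·450 + 0.6800·175) / 0.5100 = 324.00 / 0.5100 ≈ 635.294.
Intermediate flow from 1 to 3: z_13 = a_13 · x_3 = 0.15 × 324.00 / 0.5100 = 48.60 / 0.5100 ≈ 95.3.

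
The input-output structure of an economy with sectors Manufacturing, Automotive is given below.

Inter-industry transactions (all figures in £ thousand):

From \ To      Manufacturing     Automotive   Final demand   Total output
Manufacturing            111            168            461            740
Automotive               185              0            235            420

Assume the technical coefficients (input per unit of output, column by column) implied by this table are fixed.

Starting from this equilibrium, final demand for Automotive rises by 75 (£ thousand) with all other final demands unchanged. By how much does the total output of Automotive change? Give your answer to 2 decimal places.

Technical coefficients a_ij = z_ij / X_j:
  a_MM = 111/740 = 0.15, a_AM = 185/740 = 0.25
  a_MA = 168/420 = 0.40, a_AA = 0/420 = 0.00
I − A =
  [   0.85    -0.40]
  [  -0.25     1.00]
det(I−A) = (0.85)(1.00) − (-0.40)(-0.25) = 0.7500
adj(I−A) = [[1.00, 0.40], [0.25, 0.85]]
(I − A)⁻¹ = adj(I−A) / det(I−A) ≈
  [   1.3333     0.5333]
  [   0.3333     1.1333]
Δx = (I − A)⁻¹ Δd with Δd having +75 in the Automotive component and 0 elsewhere.
So Δx_A = L_AA · (+75), where L_AA = adj(I−A)_AA / det(I−A) = 0.85 / 0.7500.
Δx_A = 0.85 × (+75) / 0.7500 = 63.75 / 0.7500 = 85.00.

Δx_A = 85.00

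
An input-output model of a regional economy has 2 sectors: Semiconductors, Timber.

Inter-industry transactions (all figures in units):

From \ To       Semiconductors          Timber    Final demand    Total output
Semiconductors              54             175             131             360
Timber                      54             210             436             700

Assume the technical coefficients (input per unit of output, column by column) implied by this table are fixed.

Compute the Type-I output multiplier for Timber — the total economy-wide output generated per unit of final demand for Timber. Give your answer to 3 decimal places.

Technical coefficients a_ij = z_ij / X_j:
  a_SS = 54/360 = 0.15, a_TS = 54/360 = 0.15
  a_ST = 175/700 = 0.25, a_TT = 210/700 = 0.30
I − A =
  [   0.85    -0.25]
  [  -0.15     0.70]
det(I−A) = (0.85)(0.70) − (-0.25)(-0.15) = 0.5575
adj(I−A) = [[0.70, 0.25], [0.15, 0.85]]
(I − A)⁻¹ = adj(I−A) / det(I−A) ≈
  [   1.2556     0.4484]
  [   0.2691     1.5247]
The output multiplier for sector j is the column-j sum of the Leontief inverse (I − A)⁻¹ = adj(I−A) / det(I−A).
Column T of adj(I−A): (0.25, 0.85); det(I−A) = 0.5575.
m_T = (0.25 + 0.85) / 0.5575 = 1.10 / 0.5575 ≈ 1.973.

m_T = 1.973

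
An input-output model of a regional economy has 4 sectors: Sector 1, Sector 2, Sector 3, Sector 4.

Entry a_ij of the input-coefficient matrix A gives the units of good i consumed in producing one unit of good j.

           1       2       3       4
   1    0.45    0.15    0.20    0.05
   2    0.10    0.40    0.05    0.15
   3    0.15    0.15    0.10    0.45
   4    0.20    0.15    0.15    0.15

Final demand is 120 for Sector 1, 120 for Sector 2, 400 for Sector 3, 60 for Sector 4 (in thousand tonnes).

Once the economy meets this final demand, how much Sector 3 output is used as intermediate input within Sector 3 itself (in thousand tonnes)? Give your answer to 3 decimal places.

z_33 = 90.000

I − A =
  [   0.55    -0.15    -0.20    -0.05]
  [  -0.10     0.60    -0.05    -0.15]
  [  -0.15    -0.15     0.90    -0.45]
  [  -0.20    -0.15    -0.15     0.85]
Compute the cofactors C_ij = (−1)^(i+j)·(3×3 minor ij) of I−A; the adjugate is their transpose:
adj(I−A) = Cᵀ =
  [ 0.385125   0.151500   0.112125   0.108750]
  [ 0.111000   0.330000   0.059000   0.096000]
  [ 0.151125   0.139500   0.244125   0.162750]
  [ 0.136875   0.118500   0.079875   0.257250]
det(I−A) = Σ_j (I−A)_1j·C_1j = (0.55)(0.385125) + (-0.15)(0.111000) + (-0.20)(0.151125) + (-0.05)(0.136875) = 0.1581
(I − A)⁻¹ = adj(I−A) / det(I−A) ≈
  [   2.4360     0.9583     0.7092     0.6879]
  [   0.7021     2.0873     0.3732     0.6072]
  [   0.9559     0.8824     1.5441     1.0294]
  [   0.8657     0.7495     0.5052     1.6271]
First solve x = (I − A)⁻¹ d = adj(I−A)·d / det(I−A); in particular x_3 = (0.151125·120 + 0.139500·120 + 0.244125·400 + 0.162750·60) / 0.1581 = 142.29 / 0.1581 = 900.00000.
Intermediate flow from 3 to 3: z_33 = a_33 · x_3 = 0.10 × 142.29 / 0.1581 = 14.229 / 0.1581 = 90.000.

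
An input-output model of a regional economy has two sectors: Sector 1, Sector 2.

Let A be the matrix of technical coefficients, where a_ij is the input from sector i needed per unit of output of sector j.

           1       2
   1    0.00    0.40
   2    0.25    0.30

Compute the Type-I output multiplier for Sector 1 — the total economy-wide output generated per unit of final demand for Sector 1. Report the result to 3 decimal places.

I − A =
  [   1.00    -0.40]
  [  -0.25     0.70]
det(I−A) = (1.00)(0.70) − (-0.40)(-0.25) = 0.6000
adj(I−A) = [[0.70, 0.40], [0.25, 1.00]]
(I − A)⁻¹ = adj(I−A) / det(I−A) ≈
  [   1.1667     0.6667]
  [   0.4167     1.6667]
The output multiplier for sector j is the column-j sum of the Leontief inverse (I − A)⁻¹ = adj(I−A) / det(I−A).
Column 1 of adj(I−A): (0.70, 0.25); det(I−A) = 0.6000.
m_1 = (0.70 + 0.25) / 0.6000 = 0.95 / 0.6000 ≈ 1.583.

m_1 = 1.583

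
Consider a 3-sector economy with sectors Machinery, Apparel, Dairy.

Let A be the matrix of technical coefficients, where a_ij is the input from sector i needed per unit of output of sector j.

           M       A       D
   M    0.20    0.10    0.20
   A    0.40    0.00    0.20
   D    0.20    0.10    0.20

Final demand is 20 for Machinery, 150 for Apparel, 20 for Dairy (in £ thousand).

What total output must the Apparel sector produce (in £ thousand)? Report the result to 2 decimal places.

x_A = 188.89

I − A =
  [   0.80    -0.10    -0.20]
  [  -0.40     1.00    -0.20]
  [  -0.20    -0.10     0.80]
Cofactors of I−A, C_ij = (−1)^(i+j)·(minor ij) (rows/columns in the sector order above):
  C_11 = (1.00)(0.80) − (-0.20)(-0.10) = 0.7800
  C_12 = −[(-0.40)(0.80) − (-0.20)(-0.20)] = 0.3600
  C_13 = (-0.40)(-0.10) − (1.00)(-0.20) = 0.2400
  C_21 = −[(-0.10)(0.80) − (-0.20)(-0.10)] = 0.1000
  C_22 = (0.80)(0.80) − (-0.20)(-0.20) = 0.6000
  C_23 = −[(0.80)(-0.10) − (-0.10)(-0.20)] = 0.1000
  C_31 = (-0.10)(-0.20) − (-0.20)(1.00) = 0.2200
  C_32 = −[(0.80)(-0.20) − (-0.20)(-0.40)] = 0.2400
  C_33 = (0.80)(1.00) − (-0.10)(-0.40) = 0.7600
det(I−A) = Σ_j (I−A)_1j·C_1j = (0.80)(0.7800) + (-0.10)(0.3600) + (-0.20)(0.2400) = 0.5400
adj(I−A) = Cᵀ =
  [ 0.7800   0.1000   0.2200]
  [ 0.3600   0.6000   0.2400]
  [ 0.2400   0.1000   0.7600]
(I − A)⁻¹ = adj(I−A) / det(I−A) ≈
  [   1.4444     0.1852     0.4074]
  [   0.6667     1.1111     0.4444]
  [   0.4444     0.1852     1.4074]
x = (I − A)⁻¹ d = adj(I−A)·d / det(I−A), with det(I−A) = 0.5400:
  x_M = (0.7800·20 + 0.1000·150 + 0.2200·20) / 0.5400 = 35.00 / 0.5400 ≈ 64.81
  x_A = (0.3600·20 + 0.6000·150 + 0.2400·20) / 0.5400 = 102.00 / 0.5400 ≈ 188.89
  x_D = (0.2400·20 + 0.1000·150 + 0.7600·20) / 0.5400 = 35.00 / 0.5400 ≈ 64.81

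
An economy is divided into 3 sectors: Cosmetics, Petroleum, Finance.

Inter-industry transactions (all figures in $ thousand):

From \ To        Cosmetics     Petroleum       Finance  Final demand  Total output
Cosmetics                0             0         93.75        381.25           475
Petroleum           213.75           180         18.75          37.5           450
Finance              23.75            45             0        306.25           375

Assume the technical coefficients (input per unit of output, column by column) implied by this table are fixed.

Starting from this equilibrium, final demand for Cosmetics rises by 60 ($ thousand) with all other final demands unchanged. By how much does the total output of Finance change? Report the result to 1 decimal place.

Technical coefficients a_ij = z_ij / X_j:
  a_CC = 0/475 = 0.00, a_PC = 213.75/475 = 0.45, a_FC = 23.75/475 = 0.05
  a_CP = 0/450 = 0.00, a_PP = 180/450 = 0.40, a_FP = 45/450 = 0.10
  a_CF = 93.75/375 = 0.25, a_PF = 18.75/375 = 0.05, a_FF = 0/375 = 0.00
I − A =
  [   1.00     0.00    -0.25]
  [  -0.45     0.60    -0.05]
  [  -0.05    -0.10     1.00]
Cofactors of I−A, C_ij = (−1)^(i+j)·(minor ij) (rows/columns in the sector order above):
  C_11 = (0.60)(1.00) − (-0.05)(-0.10) = 0.5950
  C_12 = −[(-0.45)(1.00) − (-0.05)(-0.05)] = 0.4525
  C_13 = (-0.45)(-0.10) − (0.60)(-0.05) = 0.0750
  C_21 = −[(0.00)(1.00) − (-0.25)(-0.10)] = 0.0250
  C_22 = (1.00)(1.00) − (-0.25)(-0.05) = 0.9875
  C_23 = −[(1.00)(-0.10) − (0.00)(-0.05)] = 0.1000
  C_31 = (0.00)(-0.05) − (-0.25)(0.60) = 0.1500
  C_32 = −[(1.00)(-0.05) − (-0.25)(-0.45)] = 0.1625
  C_33 = (1.00)(0.60) − (0.00)(-0.45) = 0.6000
det(I−A) = Σ_j (I−A)_1j·C_1j = (1.00)(0.5950) + (0.00)(0.4525) + (-0.25)(0.0750) = 0.57625
adj(I−A) = Cᵀ =
  [ 0.5950   0.0250   0.1500]
  [ 0.4525   0.9875   0.1625]
  [ 0.0750   0.1000   0.6000]
(I − A)⁻¹ = adj(I−A) / det(I−A) ≈
  [   1.0325     0.0434     0.2603]
  [   0.7852     1.7137     0.2820]
  [   0.1302     0.1735     1.0412]
Δx = (I − A)⁻¹ Δd with Δd having +60 in the Cosmetics component and 0 elsewhere.
So Δx_F = L_FC · (+60), where L_FC = adj(I−A)_FC / det(I−A) = 0.0750 / 0.57625.
Δx_F = 0.0750 × (+60) / 0.57625 = 4.50 / 0.57625 ≈ 7.8.

Δx_F = 7.8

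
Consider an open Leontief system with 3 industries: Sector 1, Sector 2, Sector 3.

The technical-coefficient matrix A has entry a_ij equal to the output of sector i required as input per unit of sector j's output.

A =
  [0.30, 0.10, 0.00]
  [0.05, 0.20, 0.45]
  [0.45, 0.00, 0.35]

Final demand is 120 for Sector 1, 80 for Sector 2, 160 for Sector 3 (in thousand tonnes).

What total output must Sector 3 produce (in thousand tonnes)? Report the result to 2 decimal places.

I − A =
  [   0.70    -0.10     0.00]
  [  -0.05     0.80    -0.45]
  [  -0.45     0.00     0.65]
Cofactors of I−A, C_ij = (−1)^(i+j)·(minor ij) (rows/columns in the sector order above):
  C_11 = (0.80)(0.65) − (-0.45)(0.00) = 0.5200
  C_12 = −[(-0.05)(0.65) − (-0.45)(-0.45)] = 0.2350
  C_13 = (-0.05)(0.00) − (0.80)(-0.45) = 0.3600
  C_21 = −[(-0.10)(0.65) − (0.00)(0.00)] = 0.0650
  C_22 = (0.70)(0.65) − (0.00)(-0.45) = 0.4550
  C_23 = −[(0.70)(0.00) − (-0.10)(-0.45)] = 0.0450
  C_31 = (-0.10)(-0.45) − (0.00)(0.80) = 0.0450
  C_32 = −[(0.70)(-0.45) − (0.00)(-0.05)] = 0.3150
  C_33 = (0.70)(0.80) − (-0.10)(-0.05) = 0.5550
det(I−A) = Σ_j (I−A)_1j·C_1j = (0.70)(0.5200) + (-0.10)(0.2350) + (0.00)(0.3600) = 0.3405
adj(I−A) = Cᵀ =
  [ 0.5200   0.0650   0.0450]
  [ 0.2350   0.4550   0.3150]
  [ 0.3600   0.0450   0.5550]
(I − A)⁻¹ = adj(I−A) / det(I−A) ≈
  [   1.5272     0.1909     0.1322]
  [   0.6902     1.3363     0.9251]
  [   1.0573     0.1322     1.6300]
x = (I − A)⁻¹ d = adj(I−A)·d / det(I−A), with det(I−A) = 0.3405:
  x_1 = (0.5200·120 + 0.0650·80 + 0.0450·160) / 0.3405 = 74.80 / 0.3405 ≈ 219.68
  x_2 = (0.2350·120 + 0.4550·80 + 0.3150·160) / 0.3405 = 115.00 / 0.3405 ≈ 337.74
  x_3 = (0.3600·120 + 0.0450·80 + 0.5550·160) / 0.3405 = 135.60 / 0.3405 ≈ 398.24

x_3 = 398.24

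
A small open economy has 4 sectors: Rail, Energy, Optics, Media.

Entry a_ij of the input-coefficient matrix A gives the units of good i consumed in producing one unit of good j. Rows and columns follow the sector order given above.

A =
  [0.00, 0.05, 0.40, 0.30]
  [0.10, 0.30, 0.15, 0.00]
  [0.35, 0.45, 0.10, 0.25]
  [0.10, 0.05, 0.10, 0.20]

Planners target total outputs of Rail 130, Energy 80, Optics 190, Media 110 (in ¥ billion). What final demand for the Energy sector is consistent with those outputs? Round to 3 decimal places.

d_2 = 14.500

I − A =
  [   1.00    -0.05    -0.40    -0.30]
  [  -0.10     0.70    -0.15     0.00]
  [  -0.35    -0.45     0.90    -0.25]
  [  -0.10    -0.05    -0.10     0.80]
d = (I − A) x:
  d_1 = (+1.00)·130 + (-0.05)·80 + (-0.40)·190 + (-0.30)·110 = 17.000
  d_2 = (-0.10)·130 + (+0.70)·80 + (-0.15)·190 + (+0.00)·110 = 14.500
  d_3 = (-0.35)·130 + (-0.45)·80 + (+0.90)·190 + (-0.25)·110 = 62.000
  d_4 = (-0.10)·130 + (-0.05)·80 + (-0.10)·190 + (+0.80)·110 = 52.000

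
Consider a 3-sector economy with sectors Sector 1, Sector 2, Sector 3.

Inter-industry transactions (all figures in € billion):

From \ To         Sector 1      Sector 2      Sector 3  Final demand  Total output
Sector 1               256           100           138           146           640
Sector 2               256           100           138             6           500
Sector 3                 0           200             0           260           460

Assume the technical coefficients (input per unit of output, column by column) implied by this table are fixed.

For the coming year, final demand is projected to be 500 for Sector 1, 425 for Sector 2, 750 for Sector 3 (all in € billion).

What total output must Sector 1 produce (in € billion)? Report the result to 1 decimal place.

x_1 = 2503.6

Technical coefficients a_ij = z_ij / X_j:
  a_11 = 256/640 = 0.40, a_21 = 256/640 = 0.40, a_31 = 0/640 = 0.00
  a_12 = 100/500 = 0.20, a_22 = 100/500 = 0.20, a_32 = 200/500 = 0.40
  a_13 = 138/460 = 0.30, a_23 = 138/460 = 0.30, a_33 = 0/460 = 0.00
I − A =
  [   0.60    -0.20    -0.30]
  [  -0.40     0.80    -0.30]
  [   0.00    -0.40     1.00]
Cofactors of I−A, C_ij = (−1)^(i+j)·(minor ij) (rows/columns in the sector order above):
  C_11 = (0.80)(1.00) − (-0.30)(-0.40) = 0.6800
  C_12 = −[(-0.40)(1.00) − (-0.30)(0.00)] = 0.4000
  C_13 = (-0.40)(-0.40) − (0.80)(0.00) = 0.1600
  C_21 = −[(-0.20)(1.00) − (-0.30)(-0.40)] = 0.3200
  C_22 = (0.60)(1.00) − (-0.30)(0.00) = 0.6000
  C_23 = −[(0.60)(-0.40) − (-0.20)(0.00)] = 0.2400
  C_31 = (-0.20)(-0.30) − (-0.30)(0.80) = 0.3000
  C_32 = −[(0.60)(-0.30) − (-0.30)(-0.40)] = 0.3000
  C_33 = (0.60)(0.80) − (-0.20)(-0.40) = 0.4000
det(I−A) = Σ_j (I−A)_1j·C_1j = (0.60)(0.6800) + (-0.20)(0.4000) + (-0.30)(0.1600) = 0.2800
adj(I−A) = Cᵀ =
  [ 0.6800   0.3200   0.3000]
  [ 0.4000   0.6000   0.3000]
  [ 0.1600   0.2400   0.4000]
(I − A)⁻¹ = adj(I−A) / det(I−A) ≈
  [   2.4286     1.1429     1.0714]
  [   1.4286     2.1429     1.0714]
  [   0.5714     0.8571     1.4286]
x = (I − A)⁻¹ d = adj(I−A)·d / det(I−A), with det(I−A) = 0.2800:
  x_1 = (0.6800·500 + 0.3200·425 + 0.3000·750) / 0.2800 = 701.00 / 0.2800 ≈ 2503.6
  x_2 = (0.4000·500 + 0.6000·425 + 0.3000·750) / 0.2800 = 680.00 / 0.2800 ≈ 2428.6
  x_3 = (0.1600·500 + 0.2400·425 + 0.4000·750) / 0.2800 = 482.00 / 0.2800 ≈ 1721.4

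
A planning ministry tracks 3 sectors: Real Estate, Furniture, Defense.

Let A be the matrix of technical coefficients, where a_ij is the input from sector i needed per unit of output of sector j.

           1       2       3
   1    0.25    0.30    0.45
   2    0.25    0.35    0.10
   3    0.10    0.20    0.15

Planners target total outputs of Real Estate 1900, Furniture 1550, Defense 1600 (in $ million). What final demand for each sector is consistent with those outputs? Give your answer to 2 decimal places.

d_1 = 240.00, d_2 = 372.50, d_3 = 860.00

I − A =
  [   0.75    -0.30    -0.45]
  [  -0.25     0.65    -0.10]
  [  -0.10    -0.20     0.85]
d = (I − A) x:
  d_1 = (+0.75)·1900 + (-0.30)·1550 + (-0.45)·1600 = 240.00
  d_2 = (-0.25)·1900 + (+0.65)·1550 + (-0.10)·1600 = 372.50
  d_3 = (-0.10)·1900 + (-0.20)·1550 + (+0.85)·1600 = 860.00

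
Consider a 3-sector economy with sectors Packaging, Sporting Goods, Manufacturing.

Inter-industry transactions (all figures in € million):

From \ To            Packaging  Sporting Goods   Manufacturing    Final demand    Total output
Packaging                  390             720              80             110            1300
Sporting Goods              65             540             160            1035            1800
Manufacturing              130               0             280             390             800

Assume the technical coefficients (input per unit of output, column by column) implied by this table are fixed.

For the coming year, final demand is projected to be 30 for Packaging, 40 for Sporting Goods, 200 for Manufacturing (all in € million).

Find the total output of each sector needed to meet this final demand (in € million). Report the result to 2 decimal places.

x_P = 186.06, x_S = 166.52, x_M = 336.32

Technical coefficients a_ij = z_ij / X_j:
  a_PP = 390/1300 = 0.30, a_SP = 65/1300 = 0.05, a_MP = 130/1300 = 0.10
  a_PS = 720/1800 = 0.40, a_SS = 540/1800 = 0.30, a_MS = 0/1800 = 0.00
  a_PM = 80/800 = 0.10, a_SM = 160/800 = 0.20, a_MM = 280/800 = 0.35
I − A =
  [   0.70    -0.40    -0.10]
  [  -0.05     0.70    -0.20]
  [  -0.10     0.00     0.65]
Cofactors of I−A, C_ij = (−1)^(i+j)·(minor ij) (rows/columns in the sector order above):
  C_11 = (0.70)(0.65) − (-0.20)(0.00) = 0.4550
  C_12 = −[(-0.05)(0.65) − (-0.20)(-0.10)] = 0.0525
  C_13 = (-0.05)(0.00) − (0.70)(-0.10) = 0.0700
  C_21 = −[(-0.40)(0.65) − (-0.10)(0.00)] = 0.2600
  C_22 = (0.70)(0.65) − (-0.10)(-0.10) = 0.4450
  C_23 = −[(0.70)(0.00) − (-0.40)(-0.10)] = 0.0400
  C_31 = (-0.40)(-0.20) − (-0.10)(0.70) = 0.1500
  C_32 = −[(0.70)(-0.20) − (-0.10)(-0.05)] = 0.1450
  C_33 = (0.70)(0.70) − (-0.40)(-0.05) = 0.4700
det(I−A) = Σ_j (I−A)_1j·C_1j = (0.70)(0.4550) + (-0.40)(0.0525) + (-0.10)(0.0700) = 0.2905
adj(I−A) = Cᵀ =
  [ 0.4550   0.2600   0.1500]
  [ 0.0525   0.4450   0.1450]
  [ 0.0700   0.0400   0.4700]
(I − A)⁻¹ = adj(I−A) / det(I−A) ≈
  [   1.5663     0.8950     0.5164]
  [   0.1807     1.5318     0.4991]
  [   0.2410     0.1377     1.6179]
x = (I − A)⁻¹ d = adj(I−A)·d / det(I−A), with det(I−A) = 0.2905:
  x_P = (0.4550·30 + 0.2600·40 + 0.1500·200) / 0.2905 = 54.05 / 0.2905 ≈ 186.06
  x_S = (0.0525·30 + 0.4450·40 + 0.1450·200) / 0.2905 = 48.375 / 0.2905 ≈ 166.52
  x_M = (0.0700·30 + 0.0400·40 + 0.4700·200) / 0.2905 = 97.70 / 0.2905 ≈ 336.32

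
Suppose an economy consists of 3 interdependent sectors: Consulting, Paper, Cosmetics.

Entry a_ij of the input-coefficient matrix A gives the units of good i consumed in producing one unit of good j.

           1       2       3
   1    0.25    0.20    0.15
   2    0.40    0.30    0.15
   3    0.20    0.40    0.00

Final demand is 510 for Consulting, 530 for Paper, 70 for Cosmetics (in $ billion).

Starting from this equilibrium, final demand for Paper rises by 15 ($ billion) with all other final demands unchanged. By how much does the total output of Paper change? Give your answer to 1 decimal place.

I − A =
  [   0.75    -0.20    -0.15]
  [  -0.40     0.70    -0.15]
  [  -0.20    -0.40     1.00]
Cofactors of I−A, C_ij = (−1)^(i+j)·(minor ij) (rows/columns in the sector order above):
  C_11 = (0.70)(1.00) − (-0.15)(-0.40) = 0.6400
  C_12 = −[(-0.40)(1.00) − (-0.15)(-0.20)] = 0.4300
  C_13 = (-0.40)(-0.40) − (0.70)(-0.20) = 0.3000
  C_21 = −[(-0.20)(1.00) − (-0.15)(-0.40)] = 0.2600
  C_22 = (0.75)(1.00) − (-0.15)(-0.20) = 0.7200
  C_23 = −[(0.75)(-0.40) − (-0.20)(-0.20)] = 0.3400
  C_31 = (-0.20)(-0.15) − (-0.15)(0.70) = 0.1350
  C_32 = −[(0.75)(-0.15) − (-0.15)(-0.40)] = 0.1725
  C_33 = (0.75)(0.70) − (-0.20)(-0.40) = 0.4450
det(I−A) = Σ_j (I−A)_1j·C_1j = (0.75)(0.6400) + (-0.20)(0.4300) + (-0.15)(0.3000) = 0.3490
adj(I−A) = Cᵀ =
  [ 0.6400   0.2600   0.1350]
  [ 0.4300   0.7200   0.1725]
  [ 0.3000   0.3400   0.4450]
(I − A)⁻¹ = adj(I−A) / det(I−A) ≈
  [   1.8338     0.7450     0.3868]
  [   1.2321     2.0630     0.4943]
  [   0.8596     0.9742     1.2751]
Δx = (I − A)⁻¹ Δd with Δd having +15 in the Paper component and 0 elsewhere.
So Δx_2 = L_22 · (+15), where L_22 = adj(I−A)_22 / det(I−A) = 0.7200 / 0.3490.
Δx_2 = 0.7200 × (+15) / 0.3490 = 10.80 / 0.3490 ≈ 30.9.

Δx_2 = 30.9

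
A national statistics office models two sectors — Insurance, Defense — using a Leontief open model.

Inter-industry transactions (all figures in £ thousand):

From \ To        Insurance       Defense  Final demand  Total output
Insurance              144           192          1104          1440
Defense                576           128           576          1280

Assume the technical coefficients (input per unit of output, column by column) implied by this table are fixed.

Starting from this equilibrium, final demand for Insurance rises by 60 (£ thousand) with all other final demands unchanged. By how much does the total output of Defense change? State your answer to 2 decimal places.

Δx_D = 32.00

Technical coefficients a_ij = z_ij / X_j:
  a_II = 144/1440 = 0.10, a_DI = 576/1440 = 0.40
  a_ID = 192/1280 = 0.15, a_DD = 128/1280 = 0.10
I − A =
  [   0.90    -0.15]
  [  -0.40     0.90]
det(I−A) = (0.90)(0.90) − (-0.15)(-0.40) = 0.7500
adj(I−A) = [[0.90, 0.15], [0.40, 0.90]]
(I − A)⁻¹ = adj(I−A) / det(I−A) ≈
  [   1.2000     0.2000]
  [   0.5333     1.2000]
Δx = (I − A)⁻¹ Δd with Δd having +60 in the Insurance component and 0 elsewhere.
So Δx_D = L_DI · (+60), where L_DI = adj(I−A)_DI / det(I−A) = 0.40 / 0.7500.
Δx_D = 0.40 × (+60) / 0.7500 = 24.00 / 0.7500 = 32.00.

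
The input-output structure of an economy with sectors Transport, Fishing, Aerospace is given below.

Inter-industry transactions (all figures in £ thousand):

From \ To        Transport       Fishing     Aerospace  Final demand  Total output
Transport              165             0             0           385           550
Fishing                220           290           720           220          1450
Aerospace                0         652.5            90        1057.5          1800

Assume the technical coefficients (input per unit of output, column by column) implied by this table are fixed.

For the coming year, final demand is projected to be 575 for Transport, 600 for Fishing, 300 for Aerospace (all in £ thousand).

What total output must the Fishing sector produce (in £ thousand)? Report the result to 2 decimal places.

x_2 = 1727.83

Technical coefficients a_ij = z_ij / X_j:
  a_11 = 165/550 = 0.30, a_21 = 220/550 = 0.40, a_31 = 0/550 = 0.00
  a_12 = 0/1450 = 0.00, a_22 = 290/1450 = 0.20, a_32 = 652.5/1450 = 0.45
  a_13 = 0/1800 = 0.00, a_23 = 720/1800 = 0.40, a_33 = 90/1800 = 0.05
I − A =
  [   0.70     0.00     0.00]
  [  -0.40     0.80    -0.40]
  [   0.00    -0.45     0.95]
Cofactors of I−A, C_ij = (−1)^(i+j)·(minor ij) (rows/columns in the sector order above):
  C_11 = (0.80)(0.95) − (-0.40)(-0.45) = 0.5800
  C_12 = −[(-0.40)(0.95) − (-0.40)(0.00)] = 0.3800
  C_13 = (-0.40)(-0.45) − (0.80)(0.00) = 0.1800
  C_21 = −[(0.00)(0.95) − (0.00)(-0.45)] = 0.0000
  C_22 = (0.70)(0.95) − (0.00)(0.00) = 0.6650
  C_23 = −[(0.70)(-0.45) − (0.00)(0.00)] = 0.3150
  C_31 = (0.00)(-0.40) − (0.00)(0.80) = 0.0000
  C_32 = −[(0.70)(-0.40) − (0.00)(-0.40)] = 0.2800
  C_33 = (0.70)(0.80) − (0.00)(-0.40) = 0.5600
det(I−A) = Σ_j (I−A)_1j·C_1j = (0.70)(0.5800) + (0.00)(0.3800) + (0.00)(0.1800) = 0.4060
adj(I−A) = Cᵀ =
  [ 0.5800   0.0000   0.0000]
  [ 0.3800   0.6650   0.2800]
  [ 0.1800   0.3150   0.5600]
(I − A)⁻¹ = adj(I−A) / det(I−A) ≈
  [   1.4286     0.0000     0.0000]
  [   0.9360     1.6379     0.6897]
  [   0.4433     0.7759     1.3793]
x = (I − A)⁻¹ d = adj(I−A)·d / det(I−A), with det(I−A) = 0.4060:
  x_1 = (0.5800·575 + 0.0000·600 + 0.0000·300) / 0.4060 = 333.50 / 0.4060 ≈ 821.43
  x_2 = (0.3800·575 + 0.6650·600 + 0.2800·300) / 0.4060 = 701.50 / 0.4060 ≈ 1727.83
  x_3 = (0.1800·575 + 0.3150·600 + 0.5600·300) / 0.4060 = 460.50 / 0.4060 ≈ 1134.24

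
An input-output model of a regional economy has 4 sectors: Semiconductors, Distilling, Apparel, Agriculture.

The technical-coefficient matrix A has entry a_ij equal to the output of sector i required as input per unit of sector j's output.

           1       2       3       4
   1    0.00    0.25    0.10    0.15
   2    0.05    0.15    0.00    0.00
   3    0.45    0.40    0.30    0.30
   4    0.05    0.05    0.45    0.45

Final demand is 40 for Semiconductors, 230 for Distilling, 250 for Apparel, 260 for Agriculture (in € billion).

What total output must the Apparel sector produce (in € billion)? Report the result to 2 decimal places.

I − A =
  [   1.00    -0.25    -0.10    -0.15]
  [  -0.05     0.85     0.00     0.00]
  [  -0.45    -0.40     0.70    -0.30]
  [  -0.05    -0.05    -0.45     0.55]
Compute the cofactors C_ij = (−1)^(i+j)·(3×3 minor ij) of I−A; the adjugate is their transpose:
adj(I−A) = Cᵀ =
  [ 0.212500   0.118250   0.104125   0.114750]
  [ 0.012500   0.188125   0.006125   0.006750]
  [ 0.234875   0.301000   0.453875   0.311625]
  [ 0.212625   0.274125   0.381375   0.546000]
det(I−A) = Σ_j (I−A)_1j·C_1j = (1.00)(0.212500) + (-0.25)(0.012500) + (-0.10)(0.234875) + (-0.15)(0.212625) = 0.15399375
(I − A)⁻¹ = adj(I−A) / det(I−A) ≈
  [   1.3799     0.7679     0.6762     0.7452]
  [   0.0812     1.2216     0.0398     0.0438]
  [   1.5252     1.9546     2.9474     2.0236]
  [   1.3807     1.7801     2.4766     3.5456]
x = (I − A)⁻¹ d = adj(I−A)·d / det(I−A), with det(I−A) = 0.15399375:
  x_1 = (0.212500·40 + 0.118250·230 + 0.104125·250 + 0.114750·260) / 0.15399375 = 91.56375 / 0.15399375 ≈ 594.59
  x_2 = (0.012500·40 + 0.188125·230 + 0.006125·250 + 0.006750·260) / 0.15399375 = 47.055 / 0.15399375 ≈ 305.56
  x_3 = (0.234875·40 + 0.301000·230 + 0.453875·250 + 0.311625·260) / 0.15399375 = 273.11625 / 0.15399375 ≈ 1773.55
  x_4 = (0.212625·40 + 0.274125·230 + 0.381375·250 + 0.546000·260) / 0.15399375 = 308.8575 / 0.15399375 ≈ 2005.65

x_3 = 1773.55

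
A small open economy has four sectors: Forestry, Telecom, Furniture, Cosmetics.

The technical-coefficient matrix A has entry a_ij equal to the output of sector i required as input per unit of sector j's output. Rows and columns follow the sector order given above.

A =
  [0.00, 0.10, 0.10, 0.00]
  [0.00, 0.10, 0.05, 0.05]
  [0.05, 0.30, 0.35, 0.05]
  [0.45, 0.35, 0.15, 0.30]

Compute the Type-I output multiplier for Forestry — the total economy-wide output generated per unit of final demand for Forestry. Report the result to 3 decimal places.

m_1 = 1.938

I − A =
  [   1.00    -0.10    -0.10     0.00]
  [   0.00     0.90    -0.05    -0.05]
  [  -0.05    -0.30     0.65    -0.05]
  [  -0.45    -0.35    -0.15     0.70]
Compute the cofactors C_ij = (−1)^(i+j)·(3×3 minor ij) of I−A; the adjugate is their transpose:
adj(I−A) = Cᵀ =
  [ 0.377750   0.067500   0.065500   0.009500]
  [ 0.017875   0.441750   0.044750   0.034750]
  [ 0.057625   0.233250   0.610250   0.060250]
  [ 0.264125   0.314250   0.195250   0.565250]
det(I−A) = Σ_j (I−A)_1j·C_1j = (1.00)(0.377750) + (-0.10)(0.017875) + (-0.10)(0.057625) + (0.00)(0.264125) = 0.3702
(I − A)⁻¹ = adj(I−A) / det(I−A) ≈
  [   1.0204     0.1823     0.1769     0.0257]
  [   0.0483     1.1933     0.1209     0.0939]
  [   0.1557     0.6301     1.6484     0.1627]
  [   0.7135     0.8489     0.5274     1.5269]
The output multiplier for sector j is the column-j sum of the Leontief inverse (I − A)⁻¹ = adj(I−A) / det(I−A).
Column 1 of adj(I−A): (0.377750, 0.017875, 0.057625, 0.264125); det(I−A) = 0.3702.
m_1 = (0.377750 + 0.017875 + 0.057625 + 0.264125) / 0.3702 = 0.717375 / 0.3702 ≈ 1.938.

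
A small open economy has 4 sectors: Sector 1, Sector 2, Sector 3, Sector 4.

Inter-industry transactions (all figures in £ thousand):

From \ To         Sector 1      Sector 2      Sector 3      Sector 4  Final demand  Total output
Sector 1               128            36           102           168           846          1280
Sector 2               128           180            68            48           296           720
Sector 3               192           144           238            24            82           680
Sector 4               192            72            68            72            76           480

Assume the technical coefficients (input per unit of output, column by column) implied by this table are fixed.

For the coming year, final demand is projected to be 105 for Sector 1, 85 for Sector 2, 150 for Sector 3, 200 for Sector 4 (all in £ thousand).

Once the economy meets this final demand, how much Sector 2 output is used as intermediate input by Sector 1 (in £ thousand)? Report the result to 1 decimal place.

Technical coefficients a_ij = z_ij / X_j:
  a_11 = 128/1280 = 0.10, a_21 = 128/1280 = 0.10, a_31 = 192/1280 = 0.15, a_41 = 192/1280 = 0.15
  a_12 = 36/720 = 0.05, a_22 = 180/720 = 0.25, a_32 = 144/720 = 0.20, a_42 = 72/720 = 0.10
  a_13 = 102/680 = 0.15, a_23 = 68/680 = 0.10, a_33 = 238/680 = 0.35, a_43 = 68/680 = 0.10
  a_14 = 168/480 = 0.35, a_24 = 48/480 = 0.10, a_34 = 24/480 = 0.05, a_44 = 72/480 = 0.15
I − A =
  [   0.90    -0.05    -0.15    -0.35]
  [  -0.10     0.75    -0.10    -0.10]
  [  -0.15    -0.20     0.65    -0.05]
  [  -0.15    -0.10    -0.10     0.85]
Compute the cofactors C_ij = (−1)^(i+j)·(3×3 minor ij) of I−A; the adjugate is their transpose:
adj(I−A) = Cᵀ =
  [ 0.384625   0.083375   0.128625   0.175750]
  [ 0.079500   0.433125   0.098750   0.089500]
  [ 0.120250   0.159000   0.516875   0.098625]
  [ 0.091375   0.084375   0.095125   0.396875]
det(I−A) = Σ_j (I−A)_1j·C_1j = (0.90)(0.384625) + (-0.05)(0.079500) + (-0.15)(0.120250) + (-0.35)(0.091375) = 0.29216875
(I − A)⁻¹ = adj(I−A) / det(I−A) ≈
  [   1.3164     0.2854     0.4402     0.6015]
  [   0.2721     1.4824     0.3380     0.3063]
  [   0.4116     0.5442     1.7691     0.3376]
  [   0.3127     0.2888     0.3256     1.3584]
First solve x = (I − A)⁻¹ d = adj(I−A)·d / det(I−A); in particular x_1 = (0.384625·105 + 0.083375·85 + 0.128625·150 + 0.175750·200) / 0.29216875 = 101.91625 / 0.29216875 ≈ 348.827.
Intermediate flow from 2 to 1: z_21 = a_21 · x_1 = 0.10 × 101.91625 / 0.29216875 = 10.191625 / 0.29216875 ≈ 34.9.

z_21 = 34.9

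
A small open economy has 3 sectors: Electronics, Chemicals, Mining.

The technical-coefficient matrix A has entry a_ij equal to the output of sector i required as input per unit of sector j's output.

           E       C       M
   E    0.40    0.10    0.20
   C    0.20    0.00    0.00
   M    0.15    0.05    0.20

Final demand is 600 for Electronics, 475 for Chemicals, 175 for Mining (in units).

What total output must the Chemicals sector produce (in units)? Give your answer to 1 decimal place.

I − A =
  [   0.60    -0.10    -0.20]
  [  -0.20     1.00     0.00]
  [  -0.15    -0.05     0.80]
Cofactors of I−A, C_ij = (−1)^(i+j)·(minor ij) (rows/columns in the sector order above):
  C_11 = (1.00)(0.80) − (0.00)(-0.05) = 0.8000
  C_12 = −[(-0.20)(0.80) − (0.00)(-0.15)] = 0.1600
  C_13 = (-0.20)(-0.05) − (1.00)(-0.15) = 0.1600
  C_21 = −[(-0.10)(0.80) − (-0.20)(-0.05)] = 0.0900
  C_22 = (0.60)(0.80) − (-0.20)(-0.15) = 0.4500
  C_23 = −[(0.60)(-0.05) − (-0.10)(-0.15)] = 0.0450
  C_31 = (-0.10)(0.00) − (-0.20)(1.00) = 0.2000
  C_32 = −[(0.60)(0.00) − (-0.20)(-0.20)] = 0.0400
  C_33 = (0.60)(1.00) − (-0.10)(-0.20) = 0.5800
det(I−A) = Σ_j (I−A)_1j·C_1j = (0.60)(0.8000) + (-0.10)(0.1600) + (-0.20)(0.1600) = 0.4320
adj(I−A) = Cᵀ =
  [ 0.8000   0.0900   0.2000]
  [ 0.1600   0.4500   0.0400]
  [ 0.1600   0.0450   0.5800]
(I − A)⁻¹ = adj(I−A) / det(I−A) ≈
  [   1.8519     0.2083     0.4630]
  [   0.3704     1.0417     0.0926]
  [   0.3704     0.1042     1.3426]
x = (I − A)⁻¹ d = adj(I−A)·d / det(I−A), with det(I−A) = 0.4320:
  x_E = (0.8000·600 + 0.0900·475 + 0.2000·175) / 0.4320 = 557.75 / 0.4320 ≈ 1291.1
  x_C = (0.1600·600 + 0.4500·475 + 0.0400·175) / 0.4320 = 316.75 / 0.4320 ≈ 733.2
  x_M = (0.1600·600 + 0.0450·475 + 0.5800·175) / 0.4320 = 218.875 / 0.4320 ≈ 506.7

x_C = 733.2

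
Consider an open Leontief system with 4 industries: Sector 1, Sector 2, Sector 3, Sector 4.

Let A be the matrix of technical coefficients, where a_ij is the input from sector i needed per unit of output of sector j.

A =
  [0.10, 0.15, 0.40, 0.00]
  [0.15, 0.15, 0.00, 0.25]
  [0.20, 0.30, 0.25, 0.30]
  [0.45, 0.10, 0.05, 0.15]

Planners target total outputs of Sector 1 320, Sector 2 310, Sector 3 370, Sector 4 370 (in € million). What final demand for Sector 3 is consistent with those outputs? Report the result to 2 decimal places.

I − A =
  [   0.90    -0.15    -0.40     0.00]
  [  -0.15     0.85     0.00    -0.25]
  [  -0.20    -0.30     0.75    -0.30]
  [  -0.45    -0.10    -0.05     0.85]
d = (I − A) x:
  d_1 = (+0.90)·320 + (-0.15)·310 + (-0.40)·370 + (+0.00)·370 = 93.50
  d_2 = (-0.15)·320 + (+0.85)·310 + (+0.00)·370 + (-0.25)·370 = 123.00
  d_3 = (-0.20)·320 + (-0.30)·310 + (+0.75)·370 + (-0.30)·370 = 9.50
  d_4 = (-0.45)·320 + (-0.10)·310 + (-0.05)·370 + (+0.85)·370 = 121.00

d_3 = 9.50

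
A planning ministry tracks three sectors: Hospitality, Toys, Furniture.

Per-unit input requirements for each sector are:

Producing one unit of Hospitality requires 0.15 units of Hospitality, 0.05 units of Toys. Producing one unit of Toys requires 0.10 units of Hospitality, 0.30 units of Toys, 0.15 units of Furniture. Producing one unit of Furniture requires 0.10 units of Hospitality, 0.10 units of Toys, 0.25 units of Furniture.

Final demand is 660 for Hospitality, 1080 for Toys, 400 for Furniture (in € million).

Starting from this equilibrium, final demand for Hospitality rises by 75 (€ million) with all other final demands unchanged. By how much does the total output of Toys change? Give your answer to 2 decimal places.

I − A =
  [   0.85    -0.10    -0.10]
  [  -0.05     0.70    -0.10]
  [   0.00    -0.15     0.75]
Cofactors of I−A, C_ij = (−1)^(i+j)·(minor ij) (rows/columns in the sector order above):
  C_11 = (0.70)(0.75) − (-0.10)(-0.15) = 0.5100
  C_12 = −[(-0.05)(0.75) − (-0.10)(0.00)] = 0.0375
  C_13 = (-0.05)(-0.15) − (0.70)(0.00) = 0.0075
  C_21 = −[(-0.10)(0.75) − (-0.10)(-0.15)] = 0.0900
  C_22 = (0.85)(0.75) − (-0.10)(0.00) = 0.6375
  C_23 = −[(0.85)(-0.15) − (-0.10)(0.00)] = 0.1275
  C_31 = (-0.10)(-0.10) − (-0.10)(0.70) = 0.0800
  C_32 = −[(0.85)(-0.10) − (-0.10)(-0.05)] = 0.0900
  C_33 = (0.85)(0.70) − (-0.10)(-0.05) = 0.5900
det(I−A) = Σ_j (I−A)_1j·C_1j = (0.85)(0.5100) + (-0.10)(0.0375) + (-0.10)(0.0075) = 0.4290
adj(I−A) = Cᵀ =
  [ 0.5100   0.0900   0.0800]
  [ 0.0375   0.6375   0.0900]
  [ 0.0075   0.1275   0.5900]
(I − A)⁻¹ = adj(I−A) / det(I−A) ≈
  [   1.1888     0.2098     0.1865]
  [   0.0874     1.4860     0.2098]
  [   0.0175     0.2972     1.3753]
Δx = (I − A)⁻¹ Δd with Δd having +75 in the Hospitality component and 0 elsewhere.
So Δx_T = L_TH · (+75), where L_TH = adj(I−A)_TH / det(I−A) = 0.0375 / 0.4290.
Δx_T = 0.0375 × (+75) / 0.4290 = 2.8125 / 0.4290 ≈ 6.56.

Δx_T = 6.56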